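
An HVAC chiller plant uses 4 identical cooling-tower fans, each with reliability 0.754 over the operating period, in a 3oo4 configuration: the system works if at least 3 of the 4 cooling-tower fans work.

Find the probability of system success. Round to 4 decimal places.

R = Σ_{i=3}^{4} C(4,i) p^i (1−p)^{4−i} with p = 0.754
C(4,3)·0.754^3·0.246^1 = 0.421802
C(4,4)·0.754^4·0.246^0 = 0.323210
Sum = 0.7450

0.7450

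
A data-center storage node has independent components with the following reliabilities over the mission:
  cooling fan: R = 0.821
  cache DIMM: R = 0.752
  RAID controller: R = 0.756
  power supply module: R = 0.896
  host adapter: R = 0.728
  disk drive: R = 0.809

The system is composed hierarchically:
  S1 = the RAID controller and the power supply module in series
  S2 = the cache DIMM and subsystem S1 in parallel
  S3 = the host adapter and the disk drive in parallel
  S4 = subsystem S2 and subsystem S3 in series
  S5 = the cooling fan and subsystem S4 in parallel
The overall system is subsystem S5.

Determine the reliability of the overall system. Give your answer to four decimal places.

0.9771

Series (RAID controller and power supply module): 0.756000 × 0.896000 = 0.677376
Parallel (cache DIMM and [0.677376]): 1 − (1 − 0.752000)(1 − 0.677376) = 0.919989
Parallel (host adapter and disk drive): 1 − (1 − 0.728000)(1 − 0.809000) = 0.948048
Series ([0.919989] and [0.948048]): 0.919989 × 0.948048 = 0.872194
Parallel (cooling fan and [0.872194]): 1 − (1 − 0.821000)(1 − 0.872194) = 0.9771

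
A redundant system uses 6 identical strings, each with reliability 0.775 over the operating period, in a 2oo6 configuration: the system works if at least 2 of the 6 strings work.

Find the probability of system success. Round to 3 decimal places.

0.997

R = Σ_{i=2}^{6} C(6,i) p^i (1−p)^{6−i} with p = 0.775
C(6,2)·0.775^2·0.225^4 = 0.02309
C(6,3)·0.775^3·0.225^3 = 0.10604
C(6,4)·0.775^4·0.225^2 = 0.27394
C(6,5)·0.775^5·0.225^1 = 0.37744
C(6,6)·0.775^6·0.225^0 = 0.21668
Sum = 0.997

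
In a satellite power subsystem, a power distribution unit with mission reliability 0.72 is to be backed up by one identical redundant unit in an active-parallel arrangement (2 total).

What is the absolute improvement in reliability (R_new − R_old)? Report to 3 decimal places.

R_before = 0.72
R_after = 1 − (1 − 0.72)^2 = 0.922
ΔR = 0.922 − 0.72 = 0.202

0.202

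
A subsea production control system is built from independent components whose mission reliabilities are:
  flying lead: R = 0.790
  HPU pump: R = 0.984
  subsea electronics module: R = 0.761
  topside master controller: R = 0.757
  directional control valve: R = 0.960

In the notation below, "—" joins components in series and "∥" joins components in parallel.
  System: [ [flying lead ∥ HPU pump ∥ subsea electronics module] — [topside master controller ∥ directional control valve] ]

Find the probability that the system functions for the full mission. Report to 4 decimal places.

Parallel (flying lead, HPU pump, and subsea electronics module): 1 − (1 − 0.790000)(1 − 0.984000)(1 − 0.761000) = 0.999197
Parallel (topside master controller and directional control valve): 1 − (1 − 0.757000)(1 − 0.960000) = 0.990280
Series ([0.999197] and [0.990280]): 0.999197 × 0.990280 = 0.9895

0.9895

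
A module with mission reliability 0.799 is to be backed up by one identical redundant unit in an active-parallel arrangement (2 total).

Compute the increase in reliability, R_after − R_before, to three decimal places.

R_before = 0.799
R_after = 1 − (1 − 0.799)^2 = 0.960
ΔR = 0.960 − 0.799 = 0.161

0.161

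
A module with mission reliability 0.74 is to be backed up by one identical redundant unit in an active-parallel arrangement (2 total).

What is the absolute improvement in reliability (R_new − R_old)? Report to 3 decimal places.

R_before = 0.74
R_after = 1 − (1 − 0.74)^2 = 0.932
ΔR = 0.932 − 0.74 = 0.192

0.192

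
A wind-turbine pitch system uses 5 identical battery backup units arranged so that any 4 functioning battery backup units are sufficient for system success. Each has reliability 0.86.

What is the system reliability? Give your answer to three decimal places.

R = Σ_{i=4}^{5} C(5,i) p^i (1−p)^{5−i} with p = 0.86
C(5,4)·0.86^4·0.14^1 = 0.38291
C(5,5)·0.86^5·0.14^0 = 0.47043
Sum = 0.853

0.853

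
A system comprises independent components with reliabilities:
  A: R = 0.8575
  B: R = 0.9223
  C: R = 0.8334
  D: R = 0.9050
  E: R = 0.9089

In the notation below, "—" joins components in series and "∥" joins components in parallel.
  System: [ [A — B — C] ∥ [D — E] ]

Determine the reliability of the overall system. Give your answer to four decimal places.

Series (A, B, and C): 0.857500 × 0.922300 × 0.833400 = 0.659113
Series (D and E): 0.905000 × 0.908900 = 0.822555
Parallel ([0.659113] and [0.822555]): 1 − (1 − 0.659113)(1 − 0.822555) = 0.9395

0.9395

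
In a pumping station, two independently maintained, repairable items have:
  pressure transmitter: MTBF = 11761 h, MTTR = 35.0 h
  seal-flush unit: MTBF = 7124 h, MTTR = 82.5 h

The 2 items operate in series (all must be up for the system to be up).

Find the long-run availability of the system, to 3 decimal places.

A(pressure transmitter) = MTBF/(MTBF+MTTR) = 11761/(11761+35.0) = 0.997033
A(seal-flush unit) = MTBF/(MTBF+MTTR) = 7124/(7124+82.5) = 0.988552
Series availability: 0.997033 × 0.988552 = 0.986

0.986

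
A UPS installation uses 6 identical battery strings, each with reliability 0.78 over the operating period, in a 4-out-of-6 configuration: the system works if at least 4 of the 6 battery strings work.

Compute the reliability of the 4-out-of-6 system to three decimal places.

R = Σ_{i=4}^{6} C(6,i) p^i (1−p)^{6−i} with p = 0.78
C(6,4)·0.78^4·0.22^2 = 0.26873
C(6,5)·0.78^5·0.22^1 = 0.38111
C(6,6)·0.78^6·0.22^0 = 0.22520
Sum = 0.875

0.875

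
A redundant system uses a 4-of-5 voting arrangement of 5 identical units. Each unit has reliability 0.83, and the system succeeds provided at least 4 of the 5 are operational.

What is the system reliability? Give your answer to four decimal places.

0.7973

R = Σ_{i=4}^{5} C(5,i) p^i (1−p)^{5−i} with p = 0.83
C(5,4)·0.83^4·0.17^1 = 0.403396
C(5,5)·0.83^5·0.17^0 = 0.393904
Sum = 0.7973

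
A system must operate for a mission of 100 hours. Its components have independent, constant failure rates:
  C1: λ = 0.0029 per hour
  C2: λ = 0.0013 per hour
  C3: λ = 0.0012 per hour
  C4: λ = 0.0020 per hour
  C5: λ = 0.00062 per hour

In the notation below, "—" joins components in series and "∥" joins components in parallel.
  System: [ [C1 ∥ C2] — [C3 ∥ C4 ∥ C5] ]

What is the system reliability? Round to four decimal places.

R(C1) = exp(−0.0029 × 100) = 0.748264
R(C2) = exp(−0.0013 × 100) = 0.878095
R(C3) = exp(−0.0012 × 100) = 0.886920
R(C4) = exp(−0.0020 × 100) = 0.818731
R(C5) = exp(−0.00062 × 100) = 0.939883
Parallel (C1 and C2): 1 − (1 − 0.748264)(1 − 0.878095) = 0.969312
Parallel (C3, C4, and C5): 1 − (1 − 0.886920)(1 − 0.818731)(1 − 0.939883) = 0.998768
Series ([0.969312] and [0.998768]): 0.969312 × 0.998768 = 0.9681

0.9681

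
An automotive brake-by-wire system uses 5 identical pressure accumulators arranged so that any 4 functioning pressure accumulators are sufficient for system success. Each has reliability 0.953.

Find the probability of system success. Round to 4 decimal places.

0.9799

R = Σ_{i=4}^{5} C(5,i) p^i (1−p)^{5−i} with p = 0.953
C(5,4)·0.953^4·0.047^1 = 0.193838
C(5,5)·0.953^5·0.047^0 = 0.786076
Sum = 0.9799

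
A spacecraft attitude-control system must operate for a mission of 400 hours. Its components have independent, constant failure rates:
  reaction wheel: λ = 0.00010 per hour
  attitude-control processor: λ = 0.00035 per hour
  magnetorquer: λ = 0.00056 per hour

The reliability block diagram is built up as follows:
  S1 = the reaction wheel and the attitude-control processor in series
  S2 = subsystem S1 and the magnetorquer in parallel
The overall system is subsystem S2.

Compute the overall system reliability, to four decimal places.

R(reaction wheel) = exp(−0.00010 × 400) = 0.960789
R(attitude-control processor) = exp(−0.00035 × 400) = 0.869358
R(magnetorquer) = exp(−0.00056 × 400) = 0.799315
Series (reaction wheel and attitude-control processor): 0.960789 × 0.869358 = 0.835270
Parallel ([0.835270] and magnetorquer): 1 − (1 − 0.835270)(1 − 0.799315) = 0.9669

0.9669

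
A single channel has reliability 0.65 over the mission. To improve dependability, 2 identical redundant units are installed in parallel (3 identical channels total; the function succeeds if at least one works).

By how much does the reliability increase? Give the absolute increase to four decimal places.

R_before = 0.65
R_after = 1 − (1 − 0.65)^3 = 0.9571
ΔR = 0.9571 − 0.65 = 0.3071

0.3071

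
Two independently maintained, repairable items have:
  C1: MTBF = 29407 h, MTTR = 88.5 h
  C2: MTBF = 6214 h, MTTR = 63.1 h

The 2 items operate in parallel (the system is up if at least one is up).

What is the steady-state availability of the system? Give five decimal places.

A(C1) = MTBF/(MTBF+MTTR) = 29407/(29407+88.5) = 0.997000
A(C2) = MTBF/(MTBF+MTTR) = 6214/(6214+63.1) = 0.989948
Parallel availability: 1 − (1 − 0.997000)(1 − 0.989948) = 0.99997

0.99997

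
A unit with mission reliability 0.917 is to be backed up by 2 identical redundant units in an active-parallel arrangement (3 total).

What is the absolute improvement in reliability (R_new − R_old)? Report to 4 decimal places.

R_before = 0.917
R_after = 1 − (1 − 0.917)^3 = 0.9994
ΔR = 0.9994 − 0.917 = 0.0824

0.0824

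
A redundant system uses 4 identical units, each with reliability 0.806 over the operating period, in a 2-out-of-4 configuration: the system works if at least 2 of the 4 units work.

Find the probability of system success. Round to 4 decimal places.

R = Σ_{i=2}^{4} C(4,i) p^i (1−p)^{4−i} with p = 0.806
C(4,2)·0.806^2·0.194^2 = 0.146698
C(4,3)·0.806^3·0.194^1 = 0.406319
C(4,4)·0.806^4·0.194^0 = 0.422027
Sum = 0.9750

0.9750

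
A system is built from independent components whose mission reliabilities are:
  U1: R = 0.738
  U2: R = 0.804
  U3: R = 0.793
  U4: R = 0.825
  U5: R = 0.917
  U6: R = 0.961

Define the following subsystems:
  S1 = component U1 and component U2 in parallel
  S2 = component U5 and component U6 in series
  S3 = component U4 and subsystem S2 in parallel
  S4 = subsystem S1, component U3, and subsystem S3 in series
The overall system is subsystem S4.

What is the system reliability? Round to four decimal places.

Parallel (U1 and U2): 1 − (1 − 0.738000)(1 − 0.804000) = 0.948648
Series (U5 and U6): 0.917000 × 0.961000 = 0.881237
Parallel (U4 and [0.881237]): 1 − (1 − 0.825000)(1 − 0.881237) = 0.979216
Series ([0.948648], U3, and [0.979216]): 0.948648 × 0.793000 × 0.979216 = 0.7366

0.7366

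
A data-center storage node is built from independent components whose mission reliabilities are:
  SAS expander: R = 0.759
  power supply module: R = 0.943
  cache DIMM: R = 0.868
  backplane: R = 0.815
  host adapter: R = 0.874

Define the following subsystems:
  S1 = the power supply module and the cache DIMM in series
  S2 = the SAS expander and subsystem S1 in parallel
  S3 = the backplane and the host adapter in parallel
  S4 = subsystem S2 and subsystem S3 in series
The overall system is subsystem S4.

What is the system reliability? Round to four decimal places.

0.9340

Series (power supply module and cache DIMM): 0.943000 × 0.868000 = 0.818524
Parallel (SAS expander and [0.818524]): 1 − (1 − 0.759000)(1 − 0.818524) = 0.956264
Parallel (backplane and host adapter): 1 − (1 − 0.815000)(1 − 0.874000) = 0.976690
Series ([0.956264] and [0.976690]): 0.956264 × 0.976690 = 0.9340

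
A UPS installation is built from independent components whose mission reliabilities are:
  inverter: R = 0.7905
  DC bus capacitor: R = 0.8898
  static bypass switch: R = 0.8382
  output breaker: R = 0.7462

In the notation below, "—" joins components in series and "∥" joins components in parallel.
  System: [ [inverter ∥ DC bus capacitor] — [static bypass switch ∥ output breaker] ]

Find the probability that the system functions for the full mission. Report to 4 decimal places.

0.9368

Parallel (inverter and DC bus capacitor): 1 − (1 − 0.790500)(1 − 0.889800) = 0.976913
Parallel (static bypass switch and output breaker): 1 − (1 − 0.838200)(1 − 0.746200) = 0.958935
Series ([0.976913] and [0.958935]): 0.976913 × 0.958935 = 0.9368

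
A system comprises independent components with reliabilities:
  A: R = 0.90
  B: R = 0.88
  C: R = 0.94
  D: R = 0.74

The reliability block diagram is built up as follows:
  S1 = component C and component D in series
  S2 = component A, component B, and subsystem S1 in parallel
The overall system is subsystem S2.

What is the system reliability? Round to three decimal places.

Series (C and D): 0.94000 × 0.74000 = 0.69560
Parallel (A, B, and [0.69560]): 1 − (1 − 0.90000)(1 − 0.88000)(1 − 0.69560) = 0.996

0.996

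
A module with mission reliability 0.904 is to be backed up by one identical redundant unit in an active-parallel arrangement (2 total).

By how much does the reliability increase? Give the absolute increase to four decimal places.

0.0868

R_before = 0.904
R_after = 1 − (1 − 0.904)^2 = 0.9908
ΔR = 0.9908 − 0.904 = 0.0868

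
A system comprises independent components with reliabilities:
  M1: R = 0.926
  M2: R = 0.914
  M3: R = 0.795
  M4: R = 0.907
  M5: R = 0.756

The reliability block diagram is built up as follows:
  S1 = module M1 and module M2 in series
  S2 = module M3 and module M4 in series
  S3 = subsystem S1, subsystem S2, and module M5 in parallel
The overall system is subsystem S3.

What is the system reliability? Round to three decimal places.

0.990

Series (M1 and M2): 0.92600 × 0.91400 = 0.84636
Series (M3 and M4): 0.79500 × 0.90700 = 0.72107
Parallel ([0.84636], [0.72107], and M5): 1 − (1 − 0.84636)(1 − 0.72107)(1 − 0.75600) = 0.990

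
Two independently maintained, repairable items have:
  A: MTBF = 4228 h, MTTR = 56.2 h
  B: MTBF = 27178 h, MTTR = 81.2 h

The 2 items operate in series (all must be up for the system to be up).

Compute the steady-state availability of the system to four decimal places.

0.9839

A(A) = MTBF/(MTBF+MTTR) = 4228/(4228+56.2) = 0.986882
A(B) = MTBF/(MTBF+MTTR) = 27178/(27178+81.2) = 0.997021
Series availability: 0.986882 × 0.997021 = 0.9839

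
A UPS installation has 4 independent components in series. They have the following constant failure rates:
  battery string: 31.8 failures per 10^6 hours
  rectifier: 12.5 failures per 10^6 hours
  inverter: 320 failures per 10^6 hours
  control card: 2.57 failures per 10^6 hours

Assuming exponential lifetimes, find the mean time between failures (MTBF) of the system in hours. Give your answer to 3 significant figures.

Series of exponential components: λ_sys = Σ λ_i
λ_sys = 0.0000318 + 0.0000125 + 0.000320 + 0.00000257 = 3.6687e-04 /h
MTBF = 1 / λ_sys = 2730 h

2730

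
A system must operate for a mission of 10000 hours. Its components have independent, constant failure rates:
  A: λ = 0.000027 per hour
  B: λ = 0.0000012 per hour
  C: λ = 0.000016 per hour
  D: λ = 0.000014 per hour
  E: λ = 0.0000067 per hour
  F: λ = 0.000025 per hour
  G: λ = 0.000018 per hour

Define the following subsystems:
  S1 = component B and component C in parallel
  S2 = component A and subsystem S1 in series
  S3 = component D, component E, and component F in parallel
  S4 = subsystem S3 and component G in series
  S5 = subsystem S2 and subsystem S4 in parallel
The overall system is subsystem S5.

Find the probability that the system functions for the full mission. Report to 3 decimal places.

0.960

R(A) = exp(−0.000027 × 10000) = 0.76338
R(B) = exp(−0.0000012 × 10000) = 0.98807
R(C) = exp(−0.000016 × 10000) = 0.85214
R(D) = exp(−0.000014 × 10000) = 0.86936
R(E) = exp(−0.0000067 × 10000) = 0.93520
R(F) = exp(−0.000025 × 10000) = 0.77880
R(G) = exp(−0.000018 × 10000) = 0.83527
Parallel (B and C): 1 − (1 − 0.98807)(1 − 0.85214) = 0.99824
Series (A and [0.99824]): 0.76338 × 0.99824 = 0.76204
Parallel (D, E, and F): 1 − (1 − 0.86936)(1 − 0.93520)(1 − 0.77880) = 0.99813
Series ([0.99813] and G): 0.99813 × 0.83527 = 0.83371
Parallel ([0.76204] and [0.83371]): 1 − (1 − 0.76204)(1 − 0.83371) = 0.960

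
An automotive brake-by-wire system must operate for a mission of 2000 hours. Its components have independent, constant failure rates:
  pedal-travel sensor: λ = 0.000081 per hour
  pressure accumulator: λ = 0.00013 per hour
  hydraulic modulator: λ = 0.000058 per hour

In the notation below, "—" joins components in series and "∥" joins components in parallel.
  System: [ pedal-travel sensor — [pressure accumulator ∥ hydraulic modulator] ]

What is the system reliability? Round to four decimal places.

R(pedal-travel sensor) = exp(−0.000081 × 2000) = 0.850441
R(pressure accumulator) = exp(−0.00013 × 2000) = 0.771052
R(hydraulic modulator) = exp(−0.000058 × 2000) = 0.890475
Parallel (pressure accumulator and hydraulic modulator): 1 − (1 − 0.771052)(1 − 0.890475) = 0.974924
Series (pedal-travel sensor and [0.974924]): 0.850441 × 0.974924 = 0.8291

0.8291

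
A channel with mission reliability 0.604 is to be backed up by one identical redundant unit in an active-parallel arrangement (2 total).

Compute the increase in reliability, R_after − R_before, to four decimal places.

0.2392

R_before = 0.604
R_after = 1 − (1 − 0.604)^2 = 0.8432
ΔR = 0.8432 − 0.604 = 0.2392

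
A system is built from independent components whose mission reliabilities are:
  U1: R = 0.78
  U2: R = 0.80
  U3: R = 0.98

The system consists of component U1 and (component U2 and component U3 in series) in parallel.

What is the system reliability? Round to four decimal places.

0.9525

Series (U2 and U3): 0.800000 × 0.980000 = 0.784000
Parallel (U1 and [0.784000]): 1 − (1 − 0.780000)(1 − 0.784000) = 0.9525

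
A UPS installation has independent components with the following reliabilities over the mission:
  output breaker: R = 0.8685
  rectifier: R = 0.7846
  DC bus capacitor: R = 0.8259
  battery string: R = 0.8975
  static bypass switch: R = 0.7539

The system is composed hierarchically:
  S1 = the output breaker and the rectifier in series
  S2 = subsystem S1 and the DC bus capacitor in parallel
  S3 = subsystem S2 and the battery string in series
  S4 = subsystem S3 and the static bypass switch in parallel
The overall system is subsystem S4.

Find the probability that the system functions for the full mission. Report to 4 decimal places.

0.9625

Series (output breaker and rectifier): 0.868500 × 0.784600 = 0.681425
Parallel ([0.681425] and DC bus capacitor): 1 − (1 − 0.681425)(1 − 0.825900) = 0.944536
Series ([0.944536] and battery string): 0.944536 × 0.897500 = 0.847721
Parallel ([0.847721] and static bypass switch): 1 − (1 − 0.847721)(1 − 0.753900) = 0.9625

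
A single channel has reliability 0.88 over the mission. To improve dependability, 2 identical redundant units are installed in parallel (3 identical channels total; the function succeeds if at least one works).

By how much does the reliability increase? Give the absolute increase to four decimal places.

R_before = 0.88
R_after = 1 − (1 − 0.88)^3 = 0.9983
ΔR = 0.9983 − 0.88 = 0.1183

0.1183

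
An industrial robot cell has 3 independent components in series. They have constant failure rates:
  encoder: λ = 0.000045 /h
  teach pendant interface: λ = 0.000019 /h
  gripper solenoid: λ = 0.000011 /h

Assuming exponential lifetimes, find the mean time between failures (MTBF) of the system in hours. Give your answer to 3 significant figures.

Series of exponential components: λ_sys = Σ λ_i
λ_sys = 0.000045 + 0.000019 + 0.000011 = 7.5000e-05 /h
MTBF = 1 / λ_sys = 13300 h

13300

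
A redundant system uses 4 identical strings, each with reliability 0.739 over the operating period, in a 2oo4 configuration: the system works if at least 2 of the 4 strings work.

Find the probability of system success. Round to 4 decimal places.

0.9428

R = Σ_{i=2}^{4} C(4,i) p^i (1−p)^{4−i} with p = 0.739
C(4,2)·0.739^2·0.261^2 = 0.223214
C(4,3)·0.739^3·0.261^1 = 0.421341
C(4,4)·0.739^4·0.261^0 = 0.298248
Sum = 0.9428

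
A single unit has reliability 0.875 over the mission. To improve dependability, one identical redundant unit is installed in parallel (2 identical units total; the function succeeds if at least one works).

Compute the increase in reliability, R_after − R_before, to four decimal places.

R_before = 0.875
R_after = 1 − (1 − 0.875)^2 = 0.9844
ΔR = 0.9844 − 0.875 = 0.1094

0.1094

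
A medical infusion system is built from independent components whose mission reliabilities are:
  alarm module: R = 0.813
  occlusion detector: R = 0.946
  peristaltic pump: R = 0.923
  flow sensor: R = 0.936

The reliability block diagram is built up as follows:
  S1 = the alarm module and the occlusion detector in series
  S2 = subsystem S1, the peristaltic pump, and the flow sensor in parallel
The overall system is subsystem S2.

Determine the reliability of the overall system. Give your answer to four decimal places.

0.9989

Series (alarm module and occlusion detector): 0.813000 × 0.946000 = 0.769098
Parallel ([0.769098], peristaltic pump, and flow sensor): 1 − (1 − 0.769098)(1 − 0.923000)(1 − 0.936000) = 0.9989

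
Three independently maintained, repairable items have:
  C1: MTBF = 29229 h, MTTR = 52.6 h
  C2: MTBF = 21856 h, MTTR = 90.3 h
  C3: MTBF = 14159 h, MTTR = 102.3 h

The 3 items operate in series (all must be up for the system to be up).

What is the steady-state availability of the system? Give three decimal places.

0.987

A(C1) = MTBF/(MTBF+MTTR) = 29229/(29229+52.6) = 0.998204
A(C2) = MTBF/(MTBF+MTTR) = 21856/(21856+90.3) = 0.995885
A(C3) = MTBF/(MTBF+MTTR) = 14159/(14159+102.3) = 0.992827
Series availability: 0.998204 × 0.995885 × 0.992827 = 0.987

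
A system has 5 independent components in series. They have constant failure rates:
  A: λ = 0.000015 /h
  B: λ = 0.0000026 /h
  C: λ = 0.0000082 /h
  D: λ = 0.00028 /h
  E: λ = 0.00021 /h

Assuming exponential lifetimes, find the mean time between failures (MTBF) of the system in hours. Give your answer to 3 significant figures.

1940

Series of exponential components: λ_sys = Σ λ_i
λ_sys = 0.000015 + 0.0000026 + 0.0000082 + 0.00028 + 0.00021 = 5.1580e-04 /h
MTBF = 1 / λ_sys = 1940 h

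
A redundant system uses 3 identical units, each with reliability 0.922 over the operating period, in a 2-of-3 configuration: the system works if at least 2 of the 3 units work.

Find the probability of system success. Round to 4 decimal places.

R = Σ_{i=2}^{3} C(3,i) p^i (1−p)^{3−i} with p = 0.922
C(3,2)·0.922^2·0.078^1 = 0.198920
C(3,3)·0.922^3·0.078^0 = 0.783777
Sum = 0.9827

0.9827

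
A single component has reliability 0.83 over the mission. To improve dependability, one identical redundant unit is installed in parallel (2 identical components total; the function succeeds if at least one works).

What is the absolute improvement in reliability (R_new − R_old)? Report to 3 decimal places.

0.141

R_before = 0.83
R_after = 1 − (1 − 0.83)^2 = 0.971
ΔR = 0.971 − 0.83 = 0.141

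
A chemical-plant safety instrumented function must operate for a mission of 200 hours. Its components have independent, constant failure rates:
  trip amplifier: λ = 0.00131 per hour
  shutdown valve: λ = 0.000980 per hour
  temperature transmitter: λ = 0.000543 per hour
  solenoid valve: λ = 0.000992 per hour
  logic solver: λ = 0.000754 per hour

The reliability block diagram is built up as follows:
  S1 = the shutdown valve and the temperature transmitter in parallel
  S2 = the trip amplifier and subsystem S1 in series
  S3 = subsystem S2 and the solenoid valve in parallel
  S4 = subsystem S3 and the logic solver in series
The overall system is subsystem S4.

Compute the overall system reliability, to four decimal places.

0.8222

R(trip amplifier) = exp(−0.00131 × 200) = 0.769511
R(shutdown valve) = exp(−0.000980 × 200) = 0.822012
R(temperature transmitter) = exp(−0.000543 × 200) = 0.897089
R(solenoid valve) = exp(−0.000992 × 200) = 0.820042
R(logic solver) = exp(−0.000754 × 200) = 0.860020
Parallel (shutdown valve and temperature transmitter): 1 − (1 − 0.822012)(1 − 0.897089) = 0.981683
Series (trip amplifier and [0.981683]): 0.769511 × 0.981683 = 0.755416
Parallel ([0.755416] and solenoid valve): 1 − (1 − 0.755416)(1 − 0.820042) = 0.955985
Series ([0.955985] and logic solver): 0.955985 × 0.860020 = 0.8222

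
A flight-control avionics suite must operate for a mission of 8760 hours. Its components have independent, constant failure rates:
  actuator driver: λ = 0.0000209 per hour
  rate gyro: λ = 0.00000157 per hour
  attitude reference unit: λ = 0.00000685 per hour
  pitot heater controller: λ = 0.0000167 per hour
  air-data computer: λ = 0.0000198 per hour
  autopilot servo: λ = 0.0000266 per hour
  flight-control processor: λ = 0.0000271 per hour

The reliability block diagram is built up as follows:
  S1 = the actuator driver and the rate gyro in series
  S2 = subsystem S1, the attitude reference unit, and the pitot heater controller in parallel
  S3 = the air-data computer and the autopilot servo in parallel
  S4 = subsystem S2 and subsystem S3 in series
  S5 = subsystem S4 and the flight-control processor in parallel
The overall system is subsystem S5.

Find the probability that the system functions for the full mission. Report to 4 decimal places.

0.9927

R(actuator driver) = exp(−0.0000209 × 8760) = 0.832698
R(rate gyro) = exp(−0.00000157 × 8760) = 0.986341
R(attitude reference unit) = exp(−0.00000685 × 8760) = 0.941759
R(pitot heater controller) = exp(−0.0000167 × 8760) = 0.863905
R(air-data computer) = exp(−0.0000198 × 8760) = 0.840761
R(autopilot servo) = exp(−0.0000266 × 8760) = 0.792141
R(flight-control processor) = exp(−0.0000271 × 8760) = 0.788679
Series (actuator driver and rate gyro): 0.832698 × 0.986341 = 0.821324
Parallel ([0.821324], attitude reference unit, and pitot heater controller): 1 − (1 − 0.821324)(1 − 0.941759)(1 − 0.863905) = 0.998584
Parallel (air-data computer and autopilot servo): 1 − (1 − 0.840761)(1 − 0.792141) = 0.966901
Series ([0.998584] and [0.966901]): 0.998584 × 0.966901 = 0.965532
Parallel ([0.965532] and flight-control processor): 1 − (1 − 0.965532)(1 − 0.788679) = 0.9927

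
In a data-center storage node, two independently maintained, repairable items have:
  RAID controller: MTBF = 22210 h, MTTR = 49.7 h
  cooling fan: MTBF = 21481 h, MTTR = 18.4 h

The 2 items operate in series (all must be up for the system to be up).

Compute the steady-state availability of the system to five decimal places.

A(RAID controller) = MTBF/(MTBF+MTTR) = 22210/(22210+49.7) = 0.997767
A(cooling fan) = MTBF/(MTBF+MTTR) = 21481/(21481+18.4) = 0.999144
Series availability: 0.997767 × 0.999144 = 0.99691

0.99691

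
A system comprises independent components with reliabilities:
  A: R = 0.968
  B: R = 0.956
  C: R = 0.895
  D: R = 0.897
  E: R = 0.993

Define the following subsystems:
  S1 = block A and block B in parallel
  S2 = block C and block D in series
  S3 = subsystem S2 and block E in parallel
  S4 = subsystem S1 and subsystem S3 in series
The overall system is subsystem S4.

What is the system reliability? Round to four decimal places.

0.9972

Parallel (A and B): 1 − (1 − 0.968000)(1 − 0.956000) = 0.998592
Series (C and D): 0.895000 × 0.897000 = 0.802815
Parallel ([0.802815] and E): 1 − (1 − 0.802815)(1 − 0.993000) = 0.998620
Series ([0.998592] and [0.998620]): 0.998592 × 0.998620 = 0.9972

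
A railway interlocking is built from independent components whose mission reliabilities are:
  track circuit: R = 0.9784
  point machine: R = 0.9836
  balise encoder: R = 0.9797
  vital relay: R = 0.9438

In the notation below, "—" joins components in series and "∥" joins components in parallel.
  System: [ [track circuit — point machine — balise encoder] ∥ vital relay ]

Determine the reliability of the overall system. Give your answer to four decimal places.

0.9968

Series (track circuit, point machine, and balise encoder): 0.978400 × 0.983600 × 0.979700 = 0.942818
Parallel ([0.942818] and vital relay): 1 − (1 − 0.942818)(1 − 0.943800) = 0.9968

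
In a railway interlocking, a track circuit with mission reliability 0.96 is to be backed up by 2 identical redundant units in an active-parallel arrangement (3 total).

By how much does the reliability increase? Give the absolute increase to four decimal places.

0.0399

R_before = 0.96
R_after = 1 − (1 − 0.96)^3 = 0.9999
ΔR = 0.9999 − 0.96 = 0.0399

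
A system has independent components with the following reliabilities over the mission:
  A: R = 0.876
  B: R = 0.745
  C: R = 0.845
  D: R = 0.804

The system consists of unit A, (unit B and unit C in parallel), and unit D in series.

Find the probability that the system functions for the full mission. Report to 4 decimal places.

0.6765

Parallel (B and C): 1 − (1 − 0.745000)(1 − 0.845000) = 0.960475
Series (A, [0.960475], and D): 0.876000 × 0.960475 × 0.804000 = 0.6765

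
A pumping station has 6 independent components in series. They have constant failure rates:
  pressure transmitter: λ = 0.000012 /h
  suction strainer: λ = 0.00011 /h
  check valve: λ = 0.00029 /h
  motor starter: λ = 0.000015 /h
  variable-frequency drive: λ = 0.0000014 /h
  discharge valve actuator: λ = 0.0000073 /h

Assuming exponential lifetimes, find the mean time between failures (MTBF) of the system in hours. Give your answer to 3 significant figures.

2300

Series of exponential components: λ_sys = Σ λ_i
λ_sys = 0.000012 + 0.00011 + 0.00029 + 0.000015 + 0.0000014 + 0.0000073 = 4.3570e-04 /h
MTBF = 1 / λ_sys = 2300 h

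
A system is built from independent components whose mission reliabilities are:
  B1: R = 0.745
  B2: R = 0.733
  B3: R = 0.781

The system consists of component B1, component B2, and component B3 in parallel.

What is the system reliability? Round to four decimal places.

Parallel (B1, B2, and B3): 1 − (1 − 0.745000)(1 − 0.733000)(1 − 0.781000) = 0.9851

0.9851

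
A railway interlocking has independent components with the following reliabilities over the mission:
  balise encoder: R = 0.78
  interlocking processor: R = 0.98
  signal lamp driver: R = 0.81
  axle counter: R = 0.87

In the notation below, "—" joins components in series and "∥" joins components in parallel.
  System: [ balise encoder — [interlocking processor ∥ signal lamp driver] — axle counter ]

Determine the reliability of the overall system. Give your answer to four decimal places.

0.6760

Parallel (interlocking processor and signal lamp driver): 1 − (1 − 0.980000)(1 − 0.810000) = 0.996200
Series (balise encoder, [0.996200], and axle counter): 0.780000 × 0.996200 × 0.870000 = 0.6760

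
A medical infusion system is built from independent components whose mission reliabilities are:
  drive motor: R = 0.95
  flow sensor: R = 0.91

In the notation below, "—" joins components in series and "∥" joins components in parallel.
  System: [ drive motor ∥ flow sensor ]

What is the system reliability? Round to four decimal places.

0.9955

Parallel (drive motor and flow sensor): 1 − (1 − 0.950000)(1 − 0.910000) = 0.9955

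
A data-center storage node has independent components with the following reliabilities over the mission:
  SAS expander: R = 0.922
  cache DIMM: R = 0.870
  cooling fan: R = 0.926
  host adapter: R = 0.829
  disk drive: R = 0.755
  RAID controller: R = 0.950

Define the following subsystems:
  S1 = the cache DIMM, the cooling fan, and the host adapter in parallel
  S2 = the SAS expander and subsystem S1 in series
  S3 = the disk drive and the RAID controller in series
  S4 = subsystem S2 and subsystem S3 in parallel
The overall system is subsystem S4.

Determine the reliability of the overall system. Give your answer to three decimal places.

0.978

Parallel (cache DIMM, cooling fan, and host adapter): 1 − (1 − 0.87000)(1 − 0.92600)(1 − 0.82900) = 0.99835
Series (SAS expander and [0.99835]): 0.92200 × 0.99835 = 0.92048
Series (disk drive and RAID controller): 0.75500 × 0.95000 = 0.71725
Parallel ([0.92048] and [0.71725]): 1 − (1 − 0.92048)(1 − 0.71725) = 0.978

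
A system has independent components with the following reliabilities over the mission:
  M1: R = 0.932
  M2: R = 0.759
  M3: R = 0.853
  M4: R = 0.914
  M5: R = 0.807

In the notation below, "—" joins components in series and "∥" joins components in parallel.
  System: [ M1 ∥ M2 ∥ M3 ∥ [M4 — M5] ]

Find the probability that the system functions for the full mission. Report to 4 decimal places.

0.9994

Series (M4 and M5): 0.914000 × 0.807000 = 0.737598
Parallel (M1, M2, M3, and [0.737598]): 1 − (1 − 0.932000)(1 − 0.759000)(1 − 0.853000)(1 − 0.737598) = 0.9994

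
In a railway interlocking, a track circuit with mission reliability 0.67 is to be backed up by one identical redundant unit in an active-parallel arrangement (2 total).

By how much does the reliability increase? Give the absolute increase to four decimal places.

0.2211

R_before = 0.67
R_after = 1 − (1 − 0.67)^2 = 0.8911
ΔR = 0.8911 − 0.67 = 0.2211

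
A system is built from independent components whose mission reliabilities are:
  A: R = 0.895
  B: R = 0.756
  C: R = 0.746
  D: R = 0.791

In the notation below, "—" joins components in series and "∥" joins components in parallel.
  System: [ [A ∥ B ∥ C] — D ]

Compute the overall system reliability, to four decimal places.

Parallel (A, B, and C): 1 − (1 − 0.895000)(1 − 0.756000)(1 − 0.746000) = 0.993493
Series ([0.993493] and D): 0.993493 × 0.791000 = 0.7859

0.7859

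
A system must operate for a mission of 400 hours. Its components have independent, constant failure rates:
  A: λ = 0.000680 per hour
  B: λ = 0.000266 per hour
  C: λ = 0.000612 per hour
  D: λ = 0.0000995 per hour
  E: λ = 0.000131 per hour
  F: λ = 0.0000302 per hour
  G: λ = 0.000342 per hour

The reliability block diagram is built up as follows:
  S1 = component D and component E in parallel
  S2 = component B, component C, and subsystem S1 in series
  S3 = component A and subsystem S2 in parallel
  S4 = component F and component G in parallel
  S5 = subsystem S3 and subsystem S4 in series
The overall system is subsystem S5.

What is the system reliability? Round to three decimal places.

0.928

R(A) = exp(−0.000680 × 400) = 0.76185
R(B) = exp(−0.000266 × 400) = 0.89906
R(C) = exp(−0.000612 × 400) = 0.78286
R(D) = exp(−0.0000995 × 400) = 0.96098
R(E) = exp(−0.000131 × 400) = 0.94895
R(F) = exp(−0.0000302 × 400) = 0.98799
R(G) = exp(−0.000342 × 400) = 0.87214
Parallel (D and E): 1 − (1 − 0.96098)(1 − 0.94895) = 0.99801
Series (B, C, and [0.99801]): 0.89906 × 0.78286 × 0.99801 = 0.70244
Parallel (A and [0.70244]): 1 − (1 − 0.76185)(1 − 0.70244) = 0.92914
Parallel (F and G): 1 − (1 − 0.98799)(1 − 0.87214) = 0.99846
Series ([0.92914] and [0.99846]): 0.92914 × 0.99846 = 0.928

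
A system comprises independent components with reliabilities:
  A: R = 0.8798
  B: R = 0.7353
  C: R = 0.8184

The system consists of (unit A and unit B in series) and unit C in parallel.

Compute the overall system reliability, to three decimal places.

0.936

Series (A and B): 0.87980 × 0.73530 = 0.64692
Parallel ([0.64692] and C): 1 − (1 − 0.64692)(1 − 0.81840) = 0.936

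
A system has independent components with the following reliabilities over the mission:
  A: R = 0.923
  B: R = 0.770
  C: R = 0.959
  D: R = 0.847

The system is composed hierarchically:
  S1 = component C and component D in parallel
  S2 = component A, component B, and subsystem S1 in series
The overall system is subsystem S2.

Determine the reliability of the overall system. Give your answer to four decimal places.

Parallel (C and D): 1 − (1 − 0.959000)(1 − 0.847000) = 0.993727
Series (A, B, and [0.993727]): 0.923000 × 0.770000 × 0.993727 = 0.7063

0.7063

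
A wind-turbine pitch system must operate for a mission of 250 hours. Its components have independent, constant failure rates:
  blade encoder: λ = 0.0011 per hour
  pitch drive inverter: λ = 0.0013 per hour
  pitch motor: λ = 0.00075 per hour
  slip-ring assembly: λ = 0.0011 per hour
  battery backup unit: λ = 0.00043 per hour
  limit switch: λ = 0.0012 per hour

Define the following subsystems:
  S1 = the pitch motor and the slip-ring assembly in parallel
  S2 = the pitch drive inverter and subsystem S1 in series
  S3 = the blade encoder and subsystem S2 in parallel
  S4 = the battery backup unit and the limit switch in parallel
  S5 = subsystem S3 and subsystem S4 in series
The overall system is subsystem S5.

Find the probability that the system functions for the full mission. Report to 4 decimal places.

R(blade encoder) = exp(−0.0011 × 250) = 0.759572
R(pitch drive inverter) = exp(−0.0013 × 250) = 0.722527
R(pitch motor) = exp(−0.00075 × 250) = 0.829029
R(slip-ring assembly) = exp(−0.0011 × 250) = 0.759572
R(battery backup unit) = exp(−0.00043 × 250) = 0.898077
R(limit switch) = exp(−0.0012 × 250) = 0.740818
Parallel (pitch motor and slip-ring assembly): 1 − (1 − 0.829029)(1 − 0.759572) = 0.958894
Series (pitch drive inverter and [0.958894]): 0.722527 × 0.958894 = 0.692827
Parallel (blade encoder and [0.692827]): 1 − (1 − 0.759572)(1 − 0.692827) = 0.926147
Parallel (battery backup unit and limit switch): 1 − (1 − 0.898077)(1 − 0.740818) = 0.973583
Series ([0.926147] and [0.973583]): 0.926147 × 0.973583 = 0.9017

0.9017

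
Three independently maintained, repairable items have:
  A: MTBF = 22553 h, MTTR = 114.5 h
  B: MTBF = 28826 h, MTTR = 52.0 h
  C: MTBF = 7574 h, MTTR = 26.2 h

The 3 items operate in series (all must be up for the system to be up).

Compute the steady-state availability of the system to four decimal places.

A(A) = MTBF/(MTBF+MTTR) = 22553/(22553+114.5) = 0.994949
A(B) = MTBF/(MTBF+MTTR) = 28826/(28826+52.0) = 0.998199
A(C) = MTBF/(MTBF+MTTR) = 7574/(7574+26.2) = 0.996553
Series availability: 0.994949 × 0.998199 × 0.996553 = 0.9897

0.9897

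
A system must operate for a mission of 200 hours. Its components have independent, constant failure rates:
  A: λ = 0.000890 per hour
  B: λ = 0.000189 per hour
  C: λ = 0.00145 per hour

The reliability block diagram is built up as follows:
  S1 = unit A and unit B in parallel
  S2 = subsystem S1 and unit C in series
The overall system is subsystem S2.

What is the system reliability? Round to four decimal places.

0.7437

R(A) = exp(−0.000890 × 200) = 0.836942
R(B) = exp(−0.000189 × 200) = 0.962906
R(C) = exp(−0.00145 × 200) = 0.748264
Parallel (A and B): 1 − (1 − 0.836942)(1 − 0.962906) = 0.993952
Series ([0.993952] and C): 0.993952 × 0.748264 = 0.7437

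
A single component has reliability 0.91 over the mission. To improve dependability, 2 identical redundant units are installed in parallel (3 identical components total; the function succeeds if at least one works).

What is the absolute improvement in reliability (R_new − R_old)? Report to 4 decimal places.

R_before = 0.91
R_after = 1 − (1 − 0.91)^3 = 0.9993
ΔR = 0.9993 − 0.91 = 0.0893

0.0893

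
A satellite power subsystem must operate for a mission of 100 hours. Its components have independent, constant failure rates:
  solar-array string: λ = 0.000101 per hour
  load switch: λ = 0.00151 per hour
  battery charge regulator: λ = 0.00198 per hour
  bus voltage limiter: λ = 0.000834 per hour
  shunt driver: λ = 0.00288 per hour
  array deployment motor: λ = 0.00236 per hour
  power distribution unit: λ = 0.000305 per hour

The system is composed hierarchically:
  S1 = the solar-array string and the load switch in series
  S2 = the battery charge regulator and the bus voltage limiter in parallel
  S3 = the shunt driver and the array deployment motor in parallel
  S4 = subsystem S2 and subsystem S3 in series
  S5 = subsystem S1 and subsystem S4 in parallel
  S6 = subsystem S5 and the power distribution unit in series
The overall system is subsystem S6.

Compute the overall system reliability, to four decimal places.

0.9604

R(solar-array string) = exp(−0.000101 × 100) = 0.989951
R(load switch) = exp(−0.00151 × 100) = 0.859848
R(battery charge regulator) = exp(−0.00198 × 100) = 0.820370
R(bus voltage limiter) = exp(−0.000834 × 100) = 0.919983
R(shunt driver) = exp(−0.00288 × 100) = 0.749762
R(array deployment motor) = exp(−0.00236 × 100) = 0.789781
R(power distribution unit) = exp(−0.000305 × 100) = 0.969960
Series (solar-array string and load switch): 0.989951 × 0.859848 = 0.851207
Parallel (battery charge regulator and bus voltage limiter): 1 − (1 − 0.820370)(1 − 0.919983) = 0.985627
Parallel (shunt driver and array deployment motor): 1 − (1 − 0.749762)(1 − 0.789781) = 0.947395
Series ([0.985627] and [0.947395]): 0.985627 × 0.947395 = 0.933778
Parallel ([0.851207] and [0.933778]): 1 − (1 − 0.851207)(1 − 0.933778) = 0.990147
Series ([0.990147] and power distribution unit): 0.990147 × 0.969960 = 0.9604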